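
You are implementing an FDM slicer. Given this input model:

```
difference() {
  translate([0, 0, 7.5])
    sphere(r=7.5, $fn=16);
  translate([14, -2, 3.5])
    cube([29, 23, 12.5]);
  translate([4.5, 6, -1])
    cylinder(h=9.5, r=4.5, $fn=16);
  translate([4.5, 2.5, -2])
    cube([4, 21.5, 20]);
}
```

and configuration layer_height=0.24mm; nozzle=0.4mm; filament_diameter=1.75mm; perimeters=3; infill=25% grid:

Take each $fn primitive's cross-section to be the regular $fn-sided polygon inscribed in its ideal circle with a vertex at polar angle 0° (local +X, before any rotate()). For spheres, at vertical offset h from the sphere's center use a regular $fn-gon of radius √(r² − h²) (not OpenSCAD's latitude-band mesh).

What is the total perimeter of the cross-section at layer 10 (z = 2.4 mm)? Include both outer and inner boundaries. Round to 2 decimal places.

34.70 mm

At z = 2.4 mm: the r=7.5 sphere contributes a regular 16-gon of circumradius √(7.5²−5.1²) = 5.499 (perimeter = 2·16·5.499·sin(180°/16) = 34.33 mm); the cube at (14, -2) is absent (z outside [3.5, 16]); the r=4.5 cylinder at (4.5, 6) contributes a regular 16-gon of circumradius 4.5 (perimeter = 2·16·4.500·sin(180°/16) = 28.09 mm); the 4×21.5 cube at (4.5, 2.5) contributes its full rectangle (perimeter 51.00 mm); Taking the first minus the rest: starting from the r=7.5 sphere, the r=4.5 cylinder at (4.5, 6) partially overlaps it — only the 10.35 mm² overlap (of its 61.99 mm²) is removed, clipping the outline; the 4×21.5 cube at (4.5, 2.5) misses the remaining region (no effect) — boundary = 34.70 mm. Overall, the cross-section is a single solid region. Total boundary length (outer) = 34.70 mm.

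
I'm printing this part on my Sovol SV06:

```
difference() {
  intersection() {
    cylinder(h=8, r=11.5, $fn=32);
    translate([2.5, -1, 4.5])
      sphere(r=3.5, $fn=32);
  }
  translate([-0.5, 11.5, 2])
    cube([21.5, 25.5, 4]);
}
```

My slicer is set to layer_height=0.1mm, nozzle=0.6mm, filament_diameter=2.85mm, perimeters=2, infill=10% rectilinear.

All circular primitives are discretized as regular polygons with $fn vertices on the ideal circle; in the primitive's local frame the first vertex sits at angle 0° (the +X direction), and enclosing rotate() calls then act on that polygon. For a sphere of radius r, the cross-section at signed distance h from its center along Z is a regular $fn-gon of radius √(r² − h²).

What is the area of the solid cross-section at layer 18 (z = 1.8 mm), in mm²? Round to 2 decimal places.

15.48 mm²

At z = 1.8 mm: the r=11.5 cylinder gives a regular 32-gon of circumradius 11.5 (constant along its height) (area = (32/2)·11.500²·sin(360°/32) = 412.81 mm²); the r=3.5 sphere at (2.5, -1) slices to a regular 32-gon of circumradius 2.227 (√(r²−h²) with h=2.7 from center) (area = (32/2)·2.227²·sin(360°/32) = 15.48 mm²); Keeping only the common overlap: the r=3.5 sphere at (2.5, -1) lies inside the r=11.5 cylinder, so the common part is the r=3.5 sphere at (2.5, -1) itself — area = 15.48 mm²; the cube at (-0.5, 11.5) is not intersected at this z (z outside [2, 6]); After the difference (first − rest): none of the subtracted shapes is present at this height, so the result so far is unchanged — area = 15.48 mm². Overall, the cross-section is a single solid region. Net area = 15.48 mm².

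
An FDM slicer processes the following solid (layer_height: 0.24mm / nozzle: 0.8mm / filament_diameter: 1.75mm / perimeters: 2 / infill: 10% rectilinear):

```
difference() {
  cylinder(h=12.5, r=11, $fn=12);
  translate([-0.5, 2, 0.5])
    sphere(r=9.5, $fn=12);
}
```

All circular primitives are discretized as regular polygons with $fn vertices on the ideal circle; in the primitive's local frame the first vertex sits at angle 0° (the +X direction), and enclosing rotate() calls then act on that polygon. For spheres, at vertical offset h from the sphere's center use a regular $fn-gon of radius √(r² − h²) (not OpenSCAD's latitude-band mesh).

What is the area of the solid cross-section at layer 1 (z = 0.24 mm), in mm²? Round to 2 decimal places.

98.93 mm²

At z = 0.24 mm: the r=11 cylinder gives a regular 12-gon of circumradius 11 (constant along its height) (area = (12/2)·11.000²·sin(360°/12) = 363.00 mm²); the r=9.5 sphere at (-0.5, 2) slices to a regular 12-gon of circumradius 9.496 (√(r²−h²) with h=0.26 from center) (area = (12/2)·9.496²·sin(360°/12) = 270.55 mm²); After the difference (first − rest): starting from the r=11 cylinder (363.00 mm²), the r=9.5 sphere at (-0.5, 2) partially overlaps it — only the 264.07 mm² overlap (of its 270.55 mm²) is removed, clipping the outline — area = 98.93 mm². Overall, the cross-section is a single solid region. Net area = 98.93 mm².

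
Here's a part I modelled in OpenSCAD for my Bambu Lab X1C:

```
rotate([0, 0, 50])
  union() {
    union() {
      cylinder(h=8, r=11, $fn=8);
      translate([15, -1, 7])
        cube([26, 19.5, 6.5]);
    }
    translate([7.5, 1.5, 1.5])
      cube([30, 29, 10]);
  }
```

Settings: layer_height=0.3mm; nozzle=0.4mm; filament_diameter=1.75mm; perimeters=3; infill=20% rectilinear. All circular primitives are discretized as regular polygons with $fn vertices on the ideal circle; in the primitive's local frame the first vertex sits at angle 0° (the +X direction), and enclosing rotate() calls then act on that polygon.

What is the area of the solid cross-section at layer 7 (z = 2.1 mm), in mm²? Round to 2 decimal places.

At z = 2.1 mm: the r=11 cylinder gives a regular 8-gon of circumradius 11 (constant along its height) (area = (8/2)·11.000²·sin(360°/8) = 342.24 mm²); the cube at (15, -1) is not intersected at this z (z outside [7, 13.5]); Taking the union: only the r=11 cylinder is present, so the union is just that shape — area = 342.24 mm²; the 30×29 cube at (7.5, 1.5) contributes its full rectangle (area 870.00 mm²); Combining (union): the regions partially overlap — summed areas 1212.24 mm² minus the doubly-counted overlap 9.93 mm² gives 1202.31 mm² — area = 1202.31 mm²; (whole slice rotated 50° about Z — lengths, areas and connectivity unchanged). Overall, the cross-section is a single solid region. Net area = 1202.31 mm².

1202.31 mm²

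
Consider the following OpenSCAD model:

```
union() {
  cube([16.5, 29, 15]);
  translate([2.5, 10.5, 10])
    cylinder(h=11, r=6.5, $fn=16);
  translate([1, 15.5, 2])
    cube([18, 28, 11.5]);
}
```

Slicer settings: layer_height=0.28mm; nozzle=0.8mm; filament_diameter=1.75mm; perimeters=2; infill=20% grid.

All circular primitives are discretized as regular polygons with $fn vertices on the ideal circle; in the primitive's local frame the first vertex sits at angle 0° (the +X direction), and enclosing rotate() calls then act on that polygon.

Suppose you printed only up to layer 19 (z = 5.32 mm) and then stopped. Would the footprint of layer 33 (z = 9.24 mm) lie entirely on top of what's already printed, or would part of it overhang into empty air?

entirely on top

Compare the two slices. At z = 5.32: the cube (footprint 16.5×29) is included at this height (area 478.50 mm²); the cylinder at (2.5, 10.5) is not intersected at this z (z outside [10, 21]); the cube at (1, 15.5) is present — its section is the full 18×28 rectangle (area 504.00 mm²); Taking the union: the regions partially overlap — summed areas 982.50 mm² minus the doubly-counted overlap 209.25 mm² gives 773.25 mm² — area = 773.25 mm². At z = 9.24: the cube (footprint 16.5×29) is included at this height (area 478.50 mm²); the cylinder at (2.5, 10.5) is absent (z outside [10, 21]); the cube at (1, 15.5) (footprint 18×28) is included at this height (area 504.00 mm²); Merging all regions: the regions partially overlap — summed areas 982.50 mm² minus the doubly-counted overlap 209.25 mm² gives 773.25 mm² — area = 773.25 mm². Checking containment: the cross-section at z = 9.24 is a subset of the cross-section at z = 5.32.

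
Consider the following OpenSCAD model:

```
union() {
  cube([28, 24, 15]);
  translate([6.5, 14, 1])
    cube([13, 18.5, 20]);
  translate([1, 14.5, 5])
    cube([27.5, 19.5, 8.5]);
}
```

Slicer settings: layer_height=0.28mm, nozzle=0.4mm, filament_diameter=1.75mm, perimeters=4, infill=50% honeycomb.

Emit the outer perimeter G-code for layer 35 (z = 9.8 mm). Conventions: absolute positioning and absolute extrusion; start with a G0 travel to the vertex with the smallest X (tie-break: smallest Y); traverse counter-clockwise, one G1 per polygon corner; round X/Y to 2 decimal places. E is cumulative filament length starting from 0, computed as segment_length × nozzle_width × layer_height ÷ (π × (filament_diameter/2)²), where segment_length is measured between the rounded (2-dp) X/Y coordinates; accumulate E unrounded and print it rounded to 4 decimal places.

G0 X0.00 Y0.00 Z9.80
G1 X28.00 Y0.00 E1.3038
G1 X28.00 Y14.50 E1.9790
G1 X28.50 Y14.50 E2.0023
G1 X28.50 Y34.00 E2.9103
G1 X1.00 Y34.00 E4.1908
G1 X1.00 Y24.00 E4.6564
G1 X0.00 Y24.00 E4.7030
G1 X0.00 Y0.00 E5.8205

At z = 9.8 mm: the cube (footprint 28×24) is included at this height; the 13×18.5 cube at (6.5, 14) contributes its full rectangle; the cube at (1, 14.5) is present — its section is the full 27.5×19.5 rectangle; Combining (union): the regions partially overlap (shared area 497.00 mm²), so overlapping operands fuse into one piece — 1 connected region. The outline is a single polygon with 8 vertices. Extrusion per mm of travel: 0.4 × 0.28 / (π × 0.875²) = 0.046564. Accumulating E over each segment gives final E = 5.8205.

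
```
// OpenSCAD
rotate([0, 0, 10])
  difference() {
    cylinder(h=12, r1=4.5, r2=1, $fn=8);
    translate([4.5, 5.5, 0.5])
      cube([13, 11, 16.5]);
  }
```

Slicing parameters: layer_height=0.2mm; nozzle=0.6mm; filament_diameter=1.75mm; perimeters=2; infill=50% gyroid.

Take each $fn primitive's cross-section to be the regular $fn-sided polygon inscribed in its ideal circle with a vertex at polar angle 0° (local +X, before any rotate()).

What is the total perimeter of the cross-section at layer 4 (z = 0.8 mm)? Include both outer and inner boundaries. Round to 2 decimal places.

26.12 mm

At z = 0.8 mm: the cone (r1=4.5→r2=1) has section circumradius 4.267 here — a regular 8-gon (perimeter = 2·8·4.267·sin(180°/8) = 26.12 mm); the 13×11 cube at (4.5, 5.5) contributes its full rectangle (perimeter 48.00 mm); Taking the first minus the rest: starting from the cone, the 13×11 cube at (4.5, 5.5) misses the remaining region (no effect) — boundary = 26.12 mm; (rotated 10° about Z; rotation is an isometry so areas/perimeters/island counts are preserved). Overall, the cross-section is a single solid region. Total boundary length (outer) = 26.12 mm.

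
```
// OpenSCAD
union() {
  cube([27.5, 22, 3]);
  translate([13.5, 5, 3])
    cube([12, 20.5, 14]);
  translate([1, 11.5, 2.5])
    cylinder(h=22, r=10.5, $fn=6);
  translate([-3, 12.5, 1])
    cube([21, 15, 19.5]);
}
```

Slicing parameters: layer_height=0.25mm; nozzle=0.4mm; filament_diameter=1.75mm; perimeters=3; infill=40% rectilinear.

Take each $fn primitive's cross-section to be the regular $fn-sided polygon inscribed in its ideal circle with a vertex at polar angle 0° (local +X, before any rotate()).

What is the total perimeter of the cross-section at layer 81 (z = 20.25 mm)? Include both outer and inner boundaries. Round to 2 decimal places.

94.39 mm

At z = 20.25 mm: the cube does not reach this height (z outside [0, 3]); the cube at (13.5, 5) is not intersected at this z (z outside [3, 17]); the r=10.5 cylinder at (1, 11.5) gives a regular 6-gon of circumradius 10.5 (constant along its height) (perimeter = 2·6·10.500·sin(180°/6) = 63.00 mm); the cube at (-3, 12.5) is present — its section is the full 21×15 rectangle (perimeter 72.00 mm); Taking the union: the regions partially overlap (shared area 93.77 mm²), so the edge portions inside another operand are dropped and the merged outline is re-measured after clipping — boundary = 94.39 mm. Overall, the cross-section is a single solid region. Total boundary length (outer) = 94.39 mm.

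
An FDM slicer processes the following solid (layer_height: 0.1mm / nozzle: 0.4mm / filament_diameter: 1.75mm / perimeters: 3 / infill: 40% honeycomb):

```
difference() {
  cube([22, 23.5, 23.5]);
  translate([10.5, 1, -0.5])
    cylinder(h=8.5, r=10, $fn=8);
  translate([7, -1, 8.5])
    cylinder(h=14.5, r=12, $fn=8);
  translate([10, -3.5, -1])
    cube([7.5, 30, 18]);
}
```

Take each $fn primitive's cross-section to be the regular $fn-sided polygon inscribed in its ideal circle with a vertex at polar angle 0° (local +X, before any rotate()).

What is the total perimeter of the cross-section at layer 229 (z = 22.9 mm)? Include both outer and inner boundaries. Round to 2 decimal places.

89.18 mm

At z = 22.9 mm: the 22×23.5 cube contributes its full rectangle (perimeter 91.00 mm); the cylinder at (10.5, 1) is not intersected at this z (z outside [-0.5, 8]); the cylinder at (7, -1): section is a regular 8-gon, circumradius r=12 (perimeter = 2·8·12.000·sin(180°/8) = 73.48 mm); the cube at (10, -3.5) is absent (z outside [-1, 17]); After the difference (first − rest): starting from the 22×23.5 cube, the r=12 cylinder at (7, -1) partially overlaps it — only the 156.88 mm² overlap (of its 407.29 mm²) is removed, clipping the outline — boundary = 89.18 mm. Overall, the cross-section is a single solid region. Total boundary length (outer) = 89.18 mm.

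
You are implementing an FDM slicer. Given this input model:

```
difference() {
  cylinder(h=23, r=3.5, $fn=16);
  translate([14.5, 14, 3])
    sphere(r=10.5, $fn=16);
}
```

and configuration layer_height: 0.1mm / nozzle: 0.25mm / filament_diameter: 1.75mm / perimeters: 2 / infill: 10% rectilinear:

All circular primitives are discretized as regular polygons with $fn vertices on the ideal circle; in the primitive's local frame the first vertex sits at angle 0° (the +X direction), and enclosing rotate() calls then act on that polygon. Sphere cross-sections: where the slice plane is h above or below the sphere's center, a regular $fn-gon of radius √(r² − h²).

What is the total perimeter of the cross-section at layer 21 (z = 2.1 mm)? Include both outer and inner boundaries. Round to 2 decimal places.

At z = 2.1 mm: the cylinder: section is a regular 16-gon, circumradius r=3.5 (perimeter = 2·16·3.500·sin(180°/16) = 21.85 mm); the r=10.5 sphere at (14.5, 14) contributes a regular 16-gon of circumradius √(10.5²−0.9²) = 10.461 (perimeter = 2·16·10.461·sin(180°/16) = 65.31 mm); Subtracting the remaining from the first: starting from the r=3.5 cylinder, the r=10.5 sphere at (14.5, 14) misses the remaining region (no effect) — boundary = 21.85 mm. Overall, the cross-section is a single solid region. Total boundary length (outer) = 21.85 mm.

21.85 mm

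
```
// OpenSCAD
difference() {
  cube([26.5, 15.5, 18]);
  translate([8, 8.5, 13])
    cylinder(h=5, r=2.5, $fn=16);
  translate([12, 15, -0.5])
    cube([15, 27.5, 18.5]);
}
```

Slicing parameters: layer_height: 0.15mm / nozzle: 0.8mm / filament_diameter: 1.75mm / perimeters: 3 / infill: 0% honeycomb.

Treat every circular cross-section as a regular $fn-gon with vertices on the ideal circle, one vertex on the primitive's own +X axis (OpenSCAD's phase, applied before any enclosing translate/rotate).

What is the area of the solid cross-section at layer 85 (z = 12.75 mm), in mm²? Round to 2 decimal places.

403.50 mm²

At z = 12.75 mm: the cube (footprint 26.5×15.5) is included at this height (area 410.75 mm²); the cylinder at (8, 8.5) does not reach this height (z outside [13, 18]); the 15×27.5 cube at (12, 15) contributes its full rectangle (area 412.50 mm²); Subtracting the remaining from the first: starting from the 26.5×15.5 cube (410.75 mm²), the 15×27.5 cube at (12, 15) partially overlaps it — only the 7.25 mm² overlap (of its 412.50 mm²) is removed, clipping the outline — area = 403.50 mm². Overall, the cross-section is a single solid region. Net area = 403.50 mm².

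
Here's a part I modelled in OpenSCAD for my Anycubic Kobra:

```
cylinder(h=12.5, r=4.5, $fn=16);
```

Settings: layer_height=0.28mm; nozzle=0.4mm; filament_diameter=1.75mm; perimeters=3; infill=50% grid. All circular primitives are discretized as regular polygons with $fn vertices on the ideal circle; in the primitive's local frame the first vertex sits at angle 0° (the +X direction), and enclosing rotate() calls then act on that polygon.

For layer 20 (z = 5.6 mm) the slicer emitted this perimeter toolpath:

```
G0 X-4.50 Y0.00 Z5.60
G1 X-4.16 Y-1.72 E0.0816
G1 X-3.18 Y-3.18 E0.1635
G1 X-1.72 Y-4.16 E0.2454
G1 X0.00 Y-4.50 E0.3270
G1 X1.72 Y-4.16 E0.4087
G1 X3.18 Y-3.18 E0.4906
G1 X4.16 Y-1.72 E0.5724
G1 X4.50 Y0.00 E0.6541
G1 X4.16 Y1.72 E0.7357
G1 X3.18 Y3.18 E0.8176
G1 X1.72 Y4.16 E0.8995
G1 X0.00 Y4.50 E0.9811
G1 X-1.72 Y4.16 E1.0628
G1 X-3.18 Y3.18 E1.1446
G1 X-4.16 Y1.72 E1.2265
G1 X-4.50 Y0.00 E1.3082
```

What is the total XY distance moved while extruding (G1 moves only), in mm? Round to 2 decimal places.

Sum the Euclidean lengths of each G1 segment: total = 28.09 mm.

28.09 mm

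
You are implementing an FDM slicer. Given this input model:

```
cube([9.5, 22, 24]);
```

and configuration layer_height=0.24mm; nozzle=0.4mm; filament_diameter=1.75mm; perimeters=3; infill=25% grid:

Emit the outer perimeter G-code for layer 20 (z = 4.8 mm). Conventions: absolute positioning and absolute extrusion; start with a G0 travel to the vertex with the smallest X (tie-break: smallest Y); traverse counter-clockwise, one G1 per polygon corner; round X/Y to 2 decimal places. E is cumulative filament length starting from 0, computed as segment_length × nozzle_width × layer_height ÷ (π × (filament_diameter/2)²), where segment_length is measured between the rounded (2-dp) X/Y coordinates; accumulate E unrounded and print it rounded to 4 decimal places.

G0 X0.00 Y0.00 Z4.80
G1 X9.50 Y0.00 E0.3792
G1 X9.50 Y22.00 E1.2572
G1 X0.00 Y22.00 E1.6364
G1 X0.00 Y0.00 E2.5145

At z = 4.8 mm: the 9.5×22 cube contributes its full rectangle. The outline is a single polygon with 4 vertices. Extrusion per mm of travel: 0.4 × 0.24 / (π × 0.875²) = 0.039912. Accumulating E over each segment gives final E = 2.5145.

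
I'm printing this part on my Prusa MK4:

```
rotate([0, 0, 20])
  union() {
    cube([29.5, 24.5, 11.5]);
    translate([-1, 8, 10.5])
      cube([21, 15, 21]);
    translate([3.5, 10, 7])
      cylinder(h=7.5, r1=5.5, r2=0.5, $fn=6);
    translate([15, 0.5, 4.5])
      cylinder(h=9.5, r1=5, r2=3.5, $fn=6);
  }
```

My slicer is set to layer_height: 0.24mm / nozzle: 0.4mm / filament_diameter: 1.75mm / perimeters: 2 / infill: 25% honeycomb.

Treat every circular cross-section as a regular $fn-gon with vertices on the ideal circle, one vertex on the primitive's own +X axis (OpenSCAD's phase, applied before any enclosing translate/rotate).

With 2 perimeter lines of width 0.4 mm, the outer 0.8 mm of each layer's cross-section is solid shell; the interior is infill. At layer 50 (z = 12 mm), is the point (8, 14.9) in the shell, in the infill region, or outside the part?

infill

At z = 12 mm: the cube is absent (z outside [0, 11.5]); the cube at (-1, 8) (footprint 21×15) is included at this height; the cone at (3.5, 10) (r1=5.5→r2=0.5) has section circumradius 2.167 here — a regular 6-gon; the cone at (15, 0.5): at t=0.789 of its height the radius interpolates to r₁+(r₂−r₁)t = 3.816, giving a regular 6-gon of that circumradius; Merging all regions: the regions partially overlap (shared area 12.20 mm²), so overlapping operands fuse into one piece — 2 connected regions; (whole slice rotated 20° about Z — lengths, areas and connectivity unchanged). Overall, the cross-section has 2 separate islands. Undo the 20° rotation: the query point maps to (12.614, 11.265) in the un-rotated model frame. The nearest boundary edge runs (20.00, 8.00)→(-1.00, 8.00); distance from the point to it = 3.27 mm. (Shell/infill is judged within the island containing the point — the largest one.) The point is inside the cross-section and 3.27 mm from the nearest boundary — more than the 0.8 mm shell width (2 × 0.4), so it's in the infill interior.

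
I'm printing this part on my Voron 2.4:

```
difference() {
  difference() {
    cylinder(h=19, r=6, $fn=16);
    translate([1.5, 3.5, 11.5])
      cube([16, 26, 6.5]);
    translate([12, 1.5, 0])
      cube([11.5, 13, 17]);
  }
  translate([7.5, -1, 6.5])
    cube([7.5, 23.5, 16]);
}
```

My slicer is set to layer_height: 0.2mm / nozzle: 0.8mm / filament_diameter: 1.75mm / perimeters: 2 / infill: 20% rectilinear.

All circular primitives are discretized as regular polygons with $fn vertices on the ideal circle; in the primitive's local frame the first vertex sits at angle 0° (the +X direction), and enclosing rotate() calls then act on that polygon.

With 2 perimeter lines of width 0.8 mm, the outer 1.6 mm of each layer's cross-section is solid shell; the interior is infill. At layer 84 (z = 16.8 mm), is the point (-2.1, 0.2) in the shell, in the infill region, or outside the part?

infill

At z = 16.8 mm: the cylinder: section is a regular 16-gon, circumradius r=6; the 16×26 cube at (1.5, 3.5) contributes its full rectangle; the cube at (12, 1.5) (footprint 11.5×13) is included at this height; After the difference (first − rest): starting from the r=6 cylinder, the 16×26 cube at (1.5, 3.5) partially overlaps it — only the 4.59 mm² overlap (of its 416.00 mm²) is removed, clipping the outline; the 11.5×13 cube at (12, 1.5) misses the remaining region (no effect) — 1 connected region; the cube at (7.5, -1) (footprint 7.5×23.5) is included at this height; Taking the first minus the rest: starting from that combined region, the 7.5×23.5 cube at (7.5, -1) misses the remaining region (no effect) — 1 connected region. Overall, the cross-section is a single solid region. The nearest boundary edge runs (-6.00, 0.00)→(-5.54, 2.30); distance from the point to it = 3.79 mm. The point is inside the cross-section and 3.79 mm from the nearest boundary — more than the 1.6 mm shell width (2 × 0.8), so it's in the infill interior.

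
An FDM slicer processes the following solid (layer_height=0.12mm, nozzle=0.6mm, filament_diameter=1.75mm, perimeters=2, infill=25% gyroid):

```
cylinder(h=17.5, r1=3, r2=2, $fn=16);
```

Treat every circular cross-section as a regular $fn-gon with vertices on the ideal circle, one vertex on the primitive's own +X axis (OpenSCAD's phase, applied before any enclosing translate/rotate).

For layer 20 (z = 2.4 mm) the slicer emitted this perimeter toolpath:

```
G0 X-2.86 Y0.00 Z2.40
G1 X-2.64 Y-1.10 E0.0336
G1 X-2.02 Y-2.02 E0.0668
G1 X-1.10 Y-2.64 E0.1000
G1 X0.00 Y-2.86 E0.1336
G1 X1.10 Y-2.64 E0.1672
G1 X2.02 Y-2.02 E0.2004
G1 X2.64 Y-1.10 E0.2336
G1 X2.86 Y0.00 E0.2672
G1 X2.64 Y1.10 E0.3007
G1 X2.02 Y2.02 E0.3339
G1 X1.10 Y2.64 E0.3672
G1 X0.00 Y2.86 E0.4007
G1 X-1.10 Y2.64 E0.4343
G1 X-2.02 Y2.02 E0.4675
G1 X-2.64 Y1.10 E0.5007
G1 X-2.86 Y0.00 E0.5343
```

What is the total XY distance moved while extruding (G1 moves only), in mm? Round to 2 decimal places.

17.85 mm

Sum the Euclidean lengths of each G1 segment: total = 17.85 mm.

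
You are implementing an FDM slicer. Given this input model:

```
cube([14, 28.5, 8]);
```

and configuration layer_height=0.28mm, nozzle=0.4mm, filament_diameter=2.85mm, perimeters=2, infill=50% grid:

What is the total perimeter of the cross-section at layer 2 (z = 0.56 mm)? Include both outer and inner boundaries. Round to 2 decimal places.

At z = 0.56 mm: the 14×28.5 cube contributes its full rectangle (perimeter 85.00 mm). Overall, the cross-section is a single solid region. Total boundary length (outer) = 85.00 mm.

85.00 mm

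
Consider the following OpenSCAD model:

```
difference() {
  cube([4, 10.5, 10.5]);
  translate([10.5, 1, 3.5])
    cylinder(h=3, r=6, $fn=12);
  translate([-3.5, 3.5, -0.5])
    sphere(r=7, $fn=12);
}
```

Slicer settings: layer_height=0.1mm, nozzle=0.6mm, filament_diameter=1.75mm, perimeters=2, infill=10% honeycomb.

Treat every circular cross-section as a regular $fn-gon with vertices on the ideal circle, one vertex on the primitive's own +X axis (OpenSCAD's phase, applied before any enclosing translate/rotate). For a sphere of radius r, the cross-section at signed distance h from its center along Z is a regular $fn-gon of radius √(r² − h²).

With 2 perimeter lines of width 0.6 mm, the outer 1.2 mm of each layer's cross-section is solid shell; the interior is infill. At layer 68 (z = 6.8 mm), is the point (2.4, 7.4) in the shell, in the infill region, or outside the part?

infill

At z = 6.8 mm: the cube is present — its section is the full 4×10.5 rectangle; the cylinder at (10.5, 1) is absent (z outside [3.5, 6.5]); the sphere at (-3.5, 3.5) is absent (|z−center|=7.300 > r=7); After the difference (first − rest): none of the subtracted shapes is present at this height, so the 4×10.5 cube is unchanged — 1 connected region. Overall, the cross-section is a single solid region. The nearest boundary edge runs (4.00, 0.00)→(4.00, 10.50); distance from the point to it = 1.60 mm. The point is inside the cross-section and 1.60 mm from the nearest boundary — more than the 1.2 mm shell width (2 × 0.6), so it's in the infill interior.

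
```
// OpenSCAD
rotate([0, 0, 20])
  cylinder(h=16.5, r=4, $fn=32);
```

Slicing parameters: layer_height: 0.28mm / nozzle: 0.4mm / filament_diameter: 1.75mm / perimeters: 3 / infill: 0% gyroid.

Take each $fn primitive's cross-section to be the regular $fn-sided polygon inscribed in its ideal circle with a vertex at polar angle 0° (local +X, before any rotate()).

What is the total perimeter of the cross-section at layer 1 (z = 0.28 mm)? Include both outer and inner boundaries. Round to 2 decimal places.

At z = 0.28 mm: the r=4 cylinder contributes a regular 32-gon of circumradius 4 (perimeter = 2·32·4.000·sin(180°/32) = 25.09 mm); (whole slice rotated 20° about Z — lengths, areas and connectivity unchanged). Overall, the cross-section is a single solid region. Total boundary length (outer) = 25.09 mm.

25.09 mm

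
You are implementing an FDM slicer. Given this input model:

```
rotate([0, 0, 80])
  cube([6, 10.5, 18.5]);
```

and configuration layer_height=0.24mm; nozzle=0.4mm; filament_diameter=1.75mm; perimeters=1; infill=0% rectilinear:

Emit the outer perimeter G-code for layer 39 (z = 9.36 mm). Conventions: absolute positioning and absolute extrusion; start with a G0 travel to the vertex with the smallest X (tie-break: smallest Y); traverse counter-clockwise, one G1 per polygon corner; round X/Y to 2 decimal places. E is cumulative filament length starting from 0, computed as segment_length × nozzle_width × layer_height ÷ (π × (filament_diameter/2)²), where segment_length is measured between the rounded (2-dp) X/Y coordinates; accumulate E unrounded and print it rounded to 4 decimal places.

At z = 9.36 mm: the cube (footprint 6×10.5) is included at this height; (whole slice rotated 80° about Z — lengths, areas and connectivity unchanged). The outline is a single polygon with 4 vertices. Extrusion per mm of travel: 0.4 × 0.24 / (π × 0.875²) = 0.039912. Accumulating E over each segment gives final E = 1.3171.

G0 X-10.34 Y1.82 Z9.36
G1 X0.00 Y0.00 E0.4190
G1 X1.04 Y5.91 E0.6585
G1 X-9.30 Y7.73 E1.0776
G1 X-10.34 Y1.82 E1.3171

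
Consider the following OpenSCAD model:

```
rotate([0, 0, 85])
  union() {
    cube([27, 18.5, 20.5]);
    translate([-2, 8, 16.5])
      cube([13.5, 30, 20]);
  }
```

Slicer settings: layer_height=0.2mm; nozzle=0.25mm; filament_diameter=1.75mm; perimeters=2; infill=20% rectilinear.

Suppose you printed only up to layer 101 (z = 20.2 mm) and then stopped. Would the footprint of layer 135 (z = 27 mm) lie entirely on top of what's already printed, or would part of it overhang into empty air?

Compare the two slices. At z = 20.2: the cube (footprint 27×18.5) is included at this height (area 499.50 mm²); the cube at (-2, 8) (footprint 13.5×30) is included at this height (area 405.00 mm²); Merging all regions: the regions partially overlap — summed areas 904.50 mm² minus the doubly-counted overlap 120.75 mm² gives 783.75 mm² — area = 783.75 mm²; (rotated 85° about Z; rotation is an isometry so areas/perimeters/island counts are preserved). At z = 27: the cube does not reach this height (z outside [0, 20.5]); the cube at (-2, 8) is present — its section is the full 13.5×30 rectangle (area 405.00 mm²); Taking the union: only the 13.5×30 cube at (-2, 8) is present, so the union is just that shape — area = 405.00 mm²; (whole slice rotated 85° about Z — lengths, areas and connectivity unchanged). Checking containment: the cross-section at z = 27 is a subset of the cross-section at z = 20.2.

entirely on top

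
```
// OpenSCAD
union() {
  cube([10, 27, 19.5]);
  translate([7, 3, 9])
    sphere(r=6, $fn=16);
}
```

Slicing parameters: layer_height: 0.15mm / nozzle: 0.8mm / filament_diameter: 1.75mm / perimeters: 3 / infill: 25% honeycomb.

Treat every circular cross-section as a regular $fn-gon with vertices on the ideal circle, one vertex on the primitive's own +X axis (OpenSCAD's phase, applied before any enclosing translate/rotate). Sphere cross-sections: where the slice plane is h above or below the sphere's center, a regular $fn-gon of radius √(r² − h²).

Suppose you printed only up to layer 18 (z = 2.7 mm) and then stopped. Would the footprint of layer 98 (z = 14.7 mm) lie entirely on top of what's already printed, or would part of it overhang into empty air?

entirely on top

Compare the two slices. At z = 2.7: the 10×27 cube contributes its full rectangle (area 270.00 mm²); the sphere at (7, 3) is not intersected at this z (|z−center|=6.300 > r=6); Combining (union): only the 10×27 cube is present, so the union is just that shape — area = 270.00 mm². At z = 14.7: the cube is present — its section is the full 10×27 rectangle (area 270.00 mm²); the r=6 sphere at (7, 3) contributes a regular 16-gon of circumradius √(6²−5.7²) = 1.873 (area = (16/2)·1.873²·sin(360°/16) = 10.75 mm²); Combining (union): the r=6 sphere at (7, 3) lies entirely inside the 10×27 cube, so the union is just the 10×27 cube — area = 270.00 mm². Checking containment: the cross-section at z = 14.7 is a subset of the cross-section at z = 2.7.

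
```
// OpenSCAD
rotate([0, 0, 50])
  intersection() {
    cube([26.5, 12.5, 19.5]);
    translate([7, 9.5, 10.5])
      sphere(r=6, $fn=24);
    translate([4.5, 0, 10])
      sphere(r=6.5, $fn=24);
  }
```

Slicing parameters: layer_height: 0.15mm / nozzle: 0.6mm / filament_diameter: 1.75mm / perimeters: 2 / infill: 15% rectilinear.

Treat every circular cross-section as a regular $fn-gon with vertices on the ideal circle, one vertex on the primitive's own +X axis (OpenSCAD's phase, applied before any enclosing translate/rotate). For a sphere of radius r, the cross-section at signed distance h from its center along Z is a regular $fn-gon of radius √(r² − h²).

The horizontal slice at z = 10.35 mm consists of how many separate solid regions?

1

At z = 10.35 mm: the cube (footprint 26.5×12.5) is included at this height; the r=6 sphere at (7, 9.5) slices to a regular 24-gon of circumradius 5.998 (√(r²−h²) with h=0.15 from center); the r=6.5 sphere at (4.5, 0) contributes a regular 24-gon of circumradius √(6.5²−0.35²) = 6.491; Taking the intersection: the r=6 sphere at (7, 9.5) partially overlaps the 26.5×12.5 cube; clipping to the common part keeps 90.08 mm²; the r=6.5 sphere at (4.5, 0) partially overlaps the running intersection; clipping to the common part keeps 13.42 mm² — 1 connected region; (rotated 50° about Z; rotation is an isometry so areas/perimeters/island counts are preserved). The result has 1 disconnected region.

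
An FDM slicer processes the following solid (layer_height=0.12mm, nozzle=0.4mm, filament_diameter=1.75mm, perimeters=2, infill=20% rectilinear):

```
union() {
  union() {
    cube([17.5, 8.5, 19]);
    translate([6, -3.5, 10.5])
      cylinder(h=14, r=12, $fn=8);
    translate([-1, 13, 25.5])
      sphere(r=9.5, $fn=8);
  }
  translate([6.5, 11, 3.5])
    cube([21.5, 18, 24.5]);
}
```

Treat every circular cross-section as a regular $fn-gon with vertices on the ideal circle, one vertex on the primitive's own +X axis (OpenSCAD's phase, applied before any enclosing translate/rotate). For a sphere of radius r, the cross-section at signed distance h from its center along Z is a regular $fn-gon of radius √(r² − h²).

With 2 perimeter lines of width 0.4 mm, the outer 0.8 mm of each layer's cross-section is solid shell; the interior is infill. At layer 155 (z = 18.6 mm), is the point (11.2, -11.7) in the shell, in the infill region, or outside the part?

infill

At z = 18.6 mm: the cube is present — its section is the full 17.5×8.5 rectangle; the r=12 cylinder at (6, -3.5) contributes a regular 8-gon of circumradius 12; the r=9.5 sphere at (-1, 13) slices to a regular 8-gon of circumradius 6.530 (√(r²−h²) with h=6.9 from center); Combining (union): the regions partially overlap (shared area 109.04 mm²), so overlapping operands fuse into one piece — 1 connected region; the cube at (6.5, 11) (footprint 21.5×18) is included at this height; Merging all regions: the 2 present regions are separate (no shared area or edge), so areas and boundary lengths simply add and each stays a separate island — 2 connected regions. Overall, the cross-section has 2 separate islands. The nearest boundary edge runs (14.49, -11.99)→(6.00, -15.50); distance from the point to it = 1.52 mm. (Shell/infill is judged within the island containing the point — the largest one.) The point is inside the cross-section and 1.52 mm from the nearest boundary — more than the 0.8 mm shell width (2 × 0.4), so it's in the infill interior.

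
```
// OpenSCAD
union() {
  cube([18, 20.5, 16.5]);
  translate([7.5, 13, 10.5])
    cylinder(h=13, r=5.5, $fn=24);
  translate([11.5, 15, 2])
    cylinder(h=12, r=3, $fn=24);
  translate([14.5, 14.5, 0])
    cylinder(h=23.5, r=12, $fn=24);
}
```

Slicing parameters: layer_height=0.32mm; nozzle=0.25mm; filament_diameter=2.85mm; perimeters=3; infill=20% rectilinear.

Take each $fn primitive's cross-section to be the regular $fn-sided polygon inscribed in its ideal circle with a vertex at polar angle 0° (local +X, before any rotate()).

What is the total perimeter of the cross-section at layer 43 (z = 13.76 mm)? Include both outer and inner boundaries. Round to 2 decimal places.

92.24 mm

At z = 13.76 mm: the cube (footprint 18×20.5) is included at this height (perimeter 77.00 mm); the r=5.5 cylinder at (7.5, 13) gives a regular 24-gon of circumradius 5.5 (constant along its height) (perimeter = 2·24·5.500·sin(180°/24) = 34.46 mm); the cylinder at (11.5, 15): section is a regular 24-gon, circumradius r=3 (perimeter = 2·24·3.000·sin(180°/24) = 18.80 mm); the r=12 cylinder at (14.5, 14.5) gives a regular 24-gon of circumradius 12 (constant along its height) (perimeter = 2·24·12.000·sin(180°/24) = 75.18 mm); Merging all regions: the regions partially overlap (shared area 364.33 mm²), so the edge portions inside another operand are dropped and the merged outline is re-measured after clipping — boundary = 92.24 mm. Overall, the cross-section is a single solid region. Total boundary length (outer) = 92.24 mm.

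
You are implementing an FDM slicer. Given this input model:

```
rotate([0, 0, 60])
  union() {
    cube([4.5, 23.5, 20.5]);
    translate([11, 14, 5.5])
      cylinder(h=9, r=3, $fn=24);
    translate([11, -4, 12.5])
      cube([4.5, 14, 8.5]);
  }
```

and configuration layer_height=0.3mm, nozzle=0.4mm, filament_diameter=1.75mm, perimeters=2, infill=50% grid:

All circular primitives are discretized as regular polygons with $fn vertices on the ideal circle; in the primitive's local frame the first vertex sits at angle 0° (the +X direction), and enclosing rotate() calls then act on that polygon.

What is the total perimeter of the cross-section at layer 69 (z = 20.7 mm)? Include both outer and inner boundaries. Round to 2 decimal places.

37.00 mm

At z = 20.7 mm: the cube does not reach this height (z outside [0, 20.5]); the cylinder at (11, 14) is not intersected at this z (z outside [5.5, 14.5]); the cube at (11, -4) is present — its section is the full 4.5×14 rectangle (perimeter 37.00 mm); Merging all regions: only the 4.5×14 cube at (11, -4) is present, so the union is just that shape — boundary = 37.00 mm; (rotated 60° about Z; rotation is an isometry so areas/perimeters/island counts are preserved). Overall, the cross-section is a single solid region. Total boundary length (outer) = 37.00 mm.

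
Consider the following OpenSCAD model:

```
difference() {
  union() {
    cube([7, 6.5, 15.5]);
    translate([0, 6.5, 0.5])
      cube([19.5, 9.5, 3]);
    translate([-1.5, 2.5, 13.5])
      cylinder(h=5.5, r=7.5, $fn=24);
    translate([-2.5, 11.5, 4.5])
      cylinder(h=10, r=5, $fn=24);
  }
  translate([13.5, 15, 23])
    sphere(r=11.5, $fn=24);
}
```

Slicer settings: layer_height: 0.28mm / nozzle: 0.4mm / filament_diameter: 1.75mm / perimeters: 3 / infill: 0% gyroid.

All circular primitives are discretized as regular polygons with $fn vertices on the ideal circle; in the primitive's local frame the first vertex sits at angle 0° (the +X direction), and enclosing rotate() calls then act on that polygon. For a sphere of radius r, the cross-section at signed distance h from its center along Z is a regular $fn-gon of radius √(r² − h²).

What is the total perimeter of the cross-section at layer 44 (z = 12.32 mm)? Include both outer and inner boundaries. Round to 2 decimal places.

At z = 12.32 mm: the cube (footprint 7×6.5) is included at this height (perimeter 27.00 mm); the cube at (0, 6.5) is absent (z outside [0.5, 3.5]); the cylinder at (-1.5, 2.5) does not reach this height (z outside [13.5, 19]); the cylinder at (-2.5, 11.5): section is a regular 24-gon, circumradius r=5 (perimeter = 2·24·5.000·sin(180°/24) = 31.33 mm); Combining (union): the 2 present regions are separate (no shared area or edge), so areas and boundary lengths simply add and each stays a separate island — boundary = 58.33 mm; the sphere at (13.5, 15): section is a regular 24-gon, circumradius = √(r²−h²) = √(11.5²−10.68²) = 4.265 (perimeter = 2·24·4.265·sin(180°/24) = 26.72 mm); Subtracting the remaining from the first: starting from the result so far, the r=11.5 sphere at (13.5, 15) misses the remaining region (no effect) — boundary = 58.33 mm. Overall, the cross-section has 2 separate islands. Total boundary length (outer) = 58.33 mm.

58.33 mm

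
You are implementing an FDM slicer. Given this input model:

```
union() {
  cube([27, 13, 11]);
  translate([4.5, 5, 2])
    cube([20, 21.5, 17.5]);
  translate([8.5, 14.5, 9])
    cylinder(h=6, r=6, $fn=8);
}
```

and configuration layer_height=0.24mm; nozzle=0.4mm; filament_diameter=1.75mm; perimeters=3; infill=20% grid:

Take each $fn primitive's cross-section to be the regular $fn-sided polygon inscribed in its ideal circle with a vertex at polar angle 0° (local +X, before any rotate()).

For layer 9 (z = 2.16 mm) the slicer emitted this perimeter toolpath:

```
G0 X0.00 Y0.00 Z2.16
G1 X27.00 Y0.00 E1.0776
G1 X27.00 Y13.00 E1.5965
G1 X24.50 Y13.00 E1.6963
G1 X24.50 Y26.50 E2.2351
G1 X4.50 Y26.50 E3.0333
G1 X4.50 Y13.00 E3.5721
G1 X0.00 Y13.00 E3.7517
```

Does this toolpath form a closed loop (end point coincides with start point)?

no

Start point (G0): (0.00, 0.00). End point (last G1): the path does not return to the start — open.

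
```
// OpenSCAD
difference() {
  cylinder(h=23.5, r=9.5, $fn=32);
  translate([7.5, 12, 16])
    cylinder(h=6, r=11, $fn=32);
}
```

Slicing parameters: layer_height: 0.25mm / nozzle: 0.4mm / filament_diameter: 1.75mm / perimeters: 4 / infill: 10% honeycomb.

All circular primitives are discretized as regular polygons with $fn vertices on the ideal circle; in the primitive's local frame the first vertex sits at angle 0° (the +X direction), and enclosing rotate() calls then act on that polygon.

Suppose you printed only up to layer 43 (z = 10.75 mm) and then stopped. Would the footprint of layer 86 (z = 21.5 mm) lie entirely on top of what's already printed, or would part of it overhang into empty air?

Compare the two slices. At z = 10.75: the r=9.5 cylinder gives a regular 32-gon of circumradius 9.5 (constant along its height) (area = (32/2)·9.500²·sin(360°/32) = 281.71 mm²); the cylinder at (7.5, 12) is absent (z outside [16, 22]); Subtracting the remaining from the first: none of the subtracted shapes is present at this height, so the r=9.5 cylinder is unchanged — area = 281.71 mm². At z = 21.5: the r=9.5 cylinder contributes a regular 32-gon of circumradius 9.5 (area = (32/2)·9.500²·sin(360°/32) = 281.71 mm²); the r=11 cylinder at (7.5, 12) gives a regular 32-gon of circumradius 11 (constant along its height) (area = (32/2)·11.000²·sin(360°/32) = 377.69 mm²); Subtracting the remaining from the first: starting from the r=9.5 cylinder (281.71 mm²), the r=11 cylinder at (7.5, 12) partially overlaps it — only the 63.66 mm² overlap (of its 377.69 mm²) is removed, clipping the outline — area = 218.05 mm². Checking containment: the cross-section at z = 21.5 is a subset of the cross-section at z = 10.75.

entirely on top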